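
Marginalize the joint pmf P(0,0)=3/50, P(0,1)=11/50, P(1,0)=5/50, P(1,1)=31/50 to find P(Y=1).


P(Y=1) = P(0,1)+P(1,1) = 11/50 + 31/50 = 42/50 = 21/25

21/25


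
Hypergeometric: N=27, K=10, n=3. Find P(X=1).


P(X=1) = C(10,1)*C(17,2) / C(27,3)
= 10*136 / 2925
= 1360/2925 = 272/585

272/585


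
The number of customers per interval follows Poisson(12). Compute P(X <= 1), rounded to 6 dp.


P(X<=1) = e^(-12)*12^0/0! + e^(-12)*12^1/1!
≈ 0.0000061442 + 0.0000737305
= 0.0000798747
≈ 0.000080

0.000080


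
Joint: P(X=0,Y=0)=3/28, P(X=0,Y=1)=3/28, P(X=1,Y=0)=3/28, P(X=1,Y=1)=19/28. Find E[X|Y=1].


P(Y=1) = 22/28
E[X|Y=1] = (0*3 + 1*19)/22 = 19/22

19/22


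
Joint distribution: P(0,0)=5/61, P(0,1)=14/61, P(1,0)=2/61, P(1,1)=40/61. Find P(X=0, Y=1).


Read from table: P(X=0, Y=1) = 14/61

14/61


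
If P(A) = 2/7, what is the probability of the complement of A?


P(A') = 1 - P(A) = 1 - 2/7 = 5/7

5/7


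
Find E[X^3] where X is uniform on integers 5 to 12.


E[X^3] = (1/8) * sum(x^3 for x=5..12)
= 5984/8 = 748

748


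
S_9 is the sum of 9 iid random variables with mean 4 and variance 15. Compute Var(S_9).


By independence, Var(S_n) = n*Var(X_1) = 9*15 = 135

135


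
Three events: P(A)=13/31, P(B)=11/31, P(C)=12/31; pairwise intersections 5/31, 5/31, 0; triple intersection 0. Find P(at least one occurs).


P(A∪B∪C) = P(A)+P(B)+P(C) - P(AB)-P(AC)-P(BC) + P(ABC)
= 13/31+11/31+12/31 - 5/31-5/31-0 + 0
= 26/31

26/31


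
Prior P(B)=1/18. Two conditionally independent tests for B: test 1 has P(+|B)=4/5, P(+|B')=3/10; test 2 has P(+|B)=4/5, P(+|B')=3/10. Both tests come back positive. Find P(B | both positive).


After test 1: P(+) = 4/5*1/18 + 3/10*17/18 = 59/180
P(B|+) = (2/45)/(59/180) = 8/59
After test 2 (use post1 as new prior): P(+) = 4/5*8/59 + 3/10*51/59 = 217/590
P(B|+,+) = (32/295)/(217/590) = 64/217

64/217


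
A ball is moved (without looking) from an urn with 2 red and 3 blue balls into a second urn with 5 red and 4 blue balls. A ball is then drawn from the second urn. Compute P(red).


P(transfer red) = 2/5; P(transfer blue) = 3/5
If red transferred: Urn II has 6 red of 10, so P(red|red moved) = 3/5
If blue transferred: Urn II has 5 red of 10, so P(red|blue moved) = 1/2
By total probability: P(red) = 2/5*3/5 + 3/5*1/2 = 27/50

27/50


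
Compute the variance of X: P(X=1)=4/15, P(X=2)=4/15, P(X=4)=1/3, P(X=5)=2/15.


E[X] = 14/5, E[X^2] = 10
Var(X) = E[X^2] - (E[X])^2 = 10 - (14/5)^2 = 54/25

54/25


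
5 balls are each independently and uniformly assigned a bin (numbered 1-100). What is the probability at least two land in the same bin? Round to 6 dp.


P(all different) = prod((100-i)/100 for i=0..4) = 0.903450
P(at least one match) = 1 - 0.903450 = 0.096550

0.096550


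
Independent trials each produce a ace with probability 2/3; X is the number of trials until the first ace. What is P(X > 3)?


P(X > 3) = P(first 3 trials all fail) = (1-p)^3 = (1/3)^3 = 1/27

1/27


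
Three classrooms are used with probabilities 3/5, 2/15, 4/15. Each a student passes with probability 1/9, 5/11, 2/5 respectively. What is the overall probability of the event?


P(A) = P(A|B1)P(B1) + P(A|B2)P(B2) + P(A|B3)P(B3)
= 1/9*3/5 + 5/11*2/15 + 2/5*4/15
= 1/15 + 2/33 + 8/75 = 193/825

193/825


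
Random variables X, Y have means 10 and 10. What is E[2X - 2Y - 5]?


E[2X - 2Y - 5] = 2*E[X] - 2*E[Y] - 5
= (2)*(10) + (-2)*(10) + (-5)
= 20 - 20 - 5 = -5

-5


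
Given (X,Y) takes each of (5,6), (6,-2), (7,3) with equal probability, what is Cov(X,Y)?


E[X]=6, E[Y]=7/3, E[XY]=13
Cov(X,Y) = E[XY] - E[X]E[Y] = 13 - 6*7/3 = -1

-1


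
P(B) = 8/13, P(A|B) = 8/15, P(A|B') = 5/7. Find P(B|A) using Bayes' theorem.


P(A) = P(A|B)P(B) + P(A|B')P(B') = 8/15*8/13 + 5/7*5/13 = 823/1365
P(B|A) = P(A|B)P(B)/P(A) = (64/195)/(823/1365) = 448/823

448/823


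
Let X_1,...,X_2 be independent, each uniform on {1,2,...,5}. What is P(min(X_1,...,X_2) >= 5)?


P(min >= 5) = P(all X_i >= 5) = (P(X_1 >= 5))^2
= (1/5)^2 = 1/25

1/25


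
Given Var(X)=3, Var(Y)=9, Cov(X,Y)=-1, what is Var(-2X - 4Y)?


Var(-2X - 4Y) = (-2)^2*Var(X) + (-4)^2*Var(Y) + 2*(-2)*(-4)*Cov(X,Y)
= 4*3 + 16*9 + 16*(-1)
= 12 + 144 - 16 = 140

140


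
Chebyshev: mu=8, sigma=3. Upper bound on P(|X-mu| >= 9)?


k = 9/3 = 3
Chebyshev: P(|X-mu| >= k*sigma) <= 1/k^2 = 1/3^2 = 1/9

1/9


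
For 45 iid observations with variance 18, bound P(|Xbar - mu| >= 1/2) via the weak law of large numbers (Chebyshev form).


Var(Xbar) = Var(X)/n = 18/45
Chebyshev: P(|Xbar-mu| >= 1/2) <= Var(Xbar)/(1/2)^2 = (2/5)/(1/4) = 8/5
Bound exceeds 1, so trivial bound: 1

1


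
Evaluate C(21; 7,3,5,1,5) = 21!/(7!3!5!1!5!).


21! = 51090942171709440000
Denominator: 7!=5040 * 3!=6 * 5!=120 * 1!=1 * 5!=120
Coefficient = 51090942171709440000 / 435456000 = 117327450240

117327450240


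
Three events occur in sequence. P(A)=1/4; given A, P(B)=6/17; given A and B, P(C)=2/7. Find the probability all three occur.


P(A∩B∩C) = P(A) * P(B|A) * P(C|A∩B)
= 1/4 * 6/17 * 2/7
= 3/34 * 2/7 = 3/119

3/119


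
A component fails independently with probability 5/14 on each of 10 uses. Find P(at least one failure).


P(at least one) = 1 - P(none)
P(none) = (1 - 5/14)^10 = (9/14)^10 = 3486784401/289254654976
P(at least one) = 1 - 3486784401/289254654976 = 285767870575/289254654976

285767870575/289254654976


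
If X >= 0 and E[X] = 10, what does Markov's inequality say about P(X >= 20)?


Markov: P(X >= a) <= E[X]/a
P(X >= 20) <= 10/20 = 1/2

1/2


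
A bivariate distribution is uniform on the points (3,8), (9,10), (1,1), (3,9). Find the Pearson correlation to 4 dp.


Cov(X,Y) = 7.5000, Var(X) = 9.0000, Var(Y) = 12.5000
rho = Cov/(sqrt(VarX)*sqrt(VarY)) = 0.7071

0.7071


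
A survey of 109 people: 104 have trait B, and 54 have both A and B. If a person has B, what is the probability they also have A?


P(A|B) = P(A∩B)/P(B) = (54/109)/(104/109) = 54/104 = 27/52

27/52


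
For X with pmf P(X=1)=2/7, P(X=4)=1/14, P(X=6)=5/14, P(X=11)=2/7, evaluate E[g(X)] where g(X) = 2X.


E[2X] = sum(g(x)*P(x))
= 2*2/7 + 8*1/14 + 12*5/14 + 22*2/7
= 82/7

82/7


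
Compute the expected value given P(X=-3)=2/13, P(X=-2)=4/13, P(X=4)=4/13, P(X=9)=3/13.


E[X] = sum(x * P(x))
= -3*2/13 - 2*4/13 + 4*4/13 + 9*3/13
= 29/13

29/13


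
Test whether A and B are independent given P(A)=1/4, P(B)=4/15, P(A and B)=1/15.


P(A)*P(B) = 1/4*4/15 = 1/15
P(A∩B) = 1/15, which equals P(A)P(B), so independent

Yes, A and B are independent


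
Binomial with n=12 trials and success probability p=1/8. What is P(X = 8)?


P(X=8) = C(12,8) * p^8 * (1-p)^4
= 495 * 1/16777216 * 2401/4096
= 1188495/68719476736

1188495/68719476736


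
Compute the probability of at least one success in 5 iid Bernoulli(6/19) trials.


P(at least one) = 1 - P(none)
P(none) = (1 - 6/19)^5 = (13/19)^5 = 371293/2476099
P(at least one) = 1 - 371293/2476099 = 2104806/2476099

2104806/2476099


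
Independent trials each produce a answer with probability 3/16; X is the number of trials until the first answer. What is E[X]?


For geometric (trials until first success), E[X] = 1/p = 1/(3/16) = 16/3

16/3


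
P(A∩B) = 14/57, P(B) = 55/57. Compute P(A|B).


P(A|B) = P(A∩B)/P(B) = (14/57)/(55/57) = 14/55

14/55


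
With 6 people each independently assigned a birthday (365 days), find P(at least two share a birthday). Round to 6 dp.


P(all different) = prod((365-i)/365 for i=0..5) = 0.959538
P(at least one match) = 1 - 0.959538 = 0.040462

0.040462


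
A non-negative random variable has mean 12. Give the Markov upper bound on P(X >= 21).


Markov: P(X >= a) <= E[X]/a
P(X >= 21) <= 12/21 = 4/7

4/7


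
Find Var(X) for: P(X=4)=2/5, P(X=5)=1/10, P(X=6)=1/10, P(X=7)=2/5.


E[X] = 11/2, E[X^2] = 321/10
Var(X) = E[X^2] - (E[X])^2 = 321/10 - (11/2)^2 = 37/20

37/20


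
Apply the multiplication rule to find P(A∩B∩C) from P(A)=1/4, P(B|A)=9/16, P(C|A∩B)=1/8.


P(A∩B∩C) = P(A) * P(B|A) * P(C|A∩B)
= 1/4 * 9/16 * 1/8
= 9/64 * 1/8 = 9/512

9/512


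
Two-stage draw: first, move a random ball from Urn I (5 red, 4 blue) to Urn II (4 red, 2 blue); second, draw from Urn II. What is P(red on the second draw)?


P(transfer red) = 5/9; P(transfer blue) = 4/9
If red transferred: Urn II has 5 red of 7, so P(red|red moved) = 5/7
If blue transferred: Urn II has 4 red of 7, so P(red|blue moved) = 4/7
By total probability: P(red) = 5/9*5/7 + 4/9*4/7 = 41/63

41/63


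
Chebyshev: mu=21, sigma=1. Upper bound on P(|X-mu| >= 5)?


k = 5/1 = 5
Chebyshev: P(|X-mu| >= k*sigma) <= 1/k^2 = 1/5^2 = 1/25

1/25


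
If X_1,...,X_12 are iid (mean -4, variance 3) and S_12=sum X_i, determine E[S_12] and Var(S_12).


E[S_n] = n*mu = 12*-4 = -48
Var(S_n) = n*sigma^2 = 12*3 = 36

E[S_12]=-48, Var(S_12)=36


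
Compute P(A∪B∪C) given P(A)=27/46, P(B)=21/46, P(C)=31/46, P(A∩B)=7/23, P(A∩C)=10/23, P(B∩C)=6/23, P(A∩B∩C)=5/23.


P(A∪B∪C) = P(A)+P(B)+P(C) - P(AB)-P(AC)-P(BC) + P(ABC)
= 27/46+21/46+31/46 - 7/23-10/23-6/23 + 5/23
= 43/46

43/46


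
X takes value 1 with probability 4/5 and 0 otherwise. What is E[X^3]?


For Bernoulli: X in {0,1}
E[X^3] = 0^3*(1-4/5) + 1^3*4/5 = 4/5

4/5


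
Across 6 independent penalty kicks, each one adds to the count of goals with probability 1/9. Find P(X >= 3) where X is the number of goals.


P(X>=3) = P(X=3) + P(X=4) + P(X=5) + P(X=6)
= 10240/531441 + 320/177147 + 16/177147 + 1/531441
= 11249/531441

11249/531441


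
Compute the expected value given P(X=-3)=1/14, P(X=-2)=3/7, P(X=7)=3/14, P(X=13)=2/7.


E[X] = sum(x * P(x))
= -3*1/14 - 2*3/7 + 7*3/14 + 13*2/7
= 29/7

29/7


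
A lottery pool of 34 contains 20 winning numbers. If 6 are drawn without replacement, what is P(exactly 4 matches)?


P(X=4) = C(20,4)*C(14,2) / C(34,6)
= 4845*91 / 1344904
= 440895/1344904 = 25935/79112

25935/79112


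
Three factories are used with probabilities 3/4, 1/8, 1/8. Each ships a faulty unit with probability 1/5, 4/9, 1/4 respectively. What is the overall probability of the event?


P(A) = P(A|B1)P(B1) + P(A|B2)P(B2) + P(A|B3)P(B3)
= 1/5*3/4 + 4/9*1/8 + 1/4*1/8
= 3/20 + 1/18 + 1/32 = 341/1440

341/1440


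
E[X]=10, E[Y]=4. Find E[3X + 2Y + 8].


E[3X + 2Y + 8] = 3*E[X] + 2*E[Y] + 8
= (3)*(10) + (2)*(4) + (8)
= 30 + 8 + 8 = 46

46


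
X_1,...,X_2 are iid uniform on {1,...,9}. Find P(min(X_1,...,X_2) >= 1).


P(min >= 1) = P(all X_i >= 1) = (P(X_1 >= 1))^2
= (9/9)^2 = 1^2 = 1

1


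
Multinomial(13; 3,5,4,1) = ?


13! = 6227020800
Denominator: 3!=6 * 5!=120 * 4!=24 * 1!=1
Coefficient = 6227020800 / 17280 = 360360

360360


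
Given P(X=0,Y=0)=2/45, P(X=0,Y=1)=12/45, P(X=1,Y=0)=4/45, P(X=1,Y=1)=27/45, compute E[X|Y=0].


P(Y=0) = 6/45
E[X|Y=0] = (0*2 + 1*4)/6 = 4/6 = 2/3

2/3


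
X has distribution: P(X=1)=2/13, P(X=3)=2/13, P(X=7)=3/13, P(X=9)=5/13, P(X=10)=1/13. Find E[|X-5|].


E[|X-5|] = sum(g(x)*P(x))
= 4*2/13 + 2*2/13 + 2*3/13 + 4*5/13 + 5*1/13
= 43/13

43/13


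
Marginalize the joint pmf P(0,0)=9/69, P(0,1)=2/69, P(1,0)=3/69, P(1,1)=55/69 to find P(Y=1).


P(Y=1) = P(0,1)+P(1,1) = 2/69 + 55/69 = 57/69 = 19/23

19/23


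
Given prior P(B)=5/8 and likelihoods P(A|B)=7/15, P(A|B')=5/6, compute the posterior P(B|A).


P(A) = P(A|B)P(B) + P(A|B')P(B') = 7/15*5/8 + 5/6*3/8 = 29/48
P(B|A) = P(A|B)P(B)/P(A) = (7/24)/(29/48) = 14/29

14/29


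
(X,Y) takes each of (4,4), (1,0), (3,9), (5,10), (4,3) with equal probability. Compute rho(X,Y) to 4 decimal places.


Cov(X,Y) = 3.3200, Var(X) = 1.8400, Var(Y) = 14.1600
rho = Cov/(sqrt(VarX)*sqrt(VarY)) = 0.6504

0.6504


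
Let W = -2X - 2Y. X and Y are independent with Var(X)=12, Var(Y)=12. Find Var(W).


Independence => Cov(X,Y)=0
Var(-2X - 2Y) = (-2)^2*Var(X) + (-2)^2*Var(Y)
= 4*12 + 4*12 = 96

96


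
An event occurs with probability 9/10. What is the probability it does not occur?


P(A') = 1 - P(A) = 1 - 9/10 = 1/10

1/10


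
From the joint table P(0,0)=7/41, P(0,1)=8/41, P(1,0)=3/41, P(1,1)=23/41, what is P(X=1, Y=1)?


Read from table: P(X=1, Y=1) = 23/41

23/41


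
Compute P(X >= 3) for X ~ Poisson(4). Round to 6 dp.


P(X>=3) = 1 - P(X<=2) = 1 - (e^(-4)*4^0/0! + e^(-4)*4^1/1! + e^(-4)*4^2/2!)
≈ 1 - (0.0183156389 + 0.0732625556 + 0.1465251111)
= 1 - 0.2381033056 = 0.7618966944
≈ 0.761897

0.761897


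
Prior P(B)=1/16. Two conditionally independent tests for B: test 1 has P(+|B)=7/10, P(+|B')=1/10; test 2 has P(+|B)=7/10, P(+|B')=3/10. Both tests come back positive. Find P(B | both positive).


After test 1: P(+) = 7/10*1/16 + 1/10*15/16 = 11/80
P(B|+) = (7/160)/(11/80) = 7/22
After test 2 (use post1 as new prior): P(+) = 7/10*7/22 + 3/10*15/22 = 47/110
P(B|+,+) = (49/220)/(47/110) = 49/94

49/94


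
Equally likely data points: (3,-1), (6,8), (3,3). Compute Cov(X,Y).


E[X]=4, E[Y]=10/3, E[XY]=18
Cov(X,Y) = E[XY] - E[X]E[Y] = 18 - 4*10/3 = 14/3

14/3


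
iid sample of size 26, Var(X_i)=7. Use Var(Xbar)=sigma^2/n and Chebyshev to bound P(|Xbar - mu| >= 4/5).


Var(Xbar) = Var(X)/n = 7/26
Chebyshev: P(|Xbar-mu| >= 4/5) <= Var(Xbar)/(4/5)^2 = (7/26)/(16/25) = 175/416

175/416


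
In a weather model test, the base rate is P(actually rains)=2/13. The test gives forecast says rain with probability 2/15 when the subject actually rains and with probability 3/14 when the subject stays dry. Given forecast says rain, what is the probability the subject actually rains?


P(A) = P(A|B)P(B) + P(A|B')P(B') = 2/15*2/13 + 3/14*11/13 = 551/2730
P(B|A) = P(A|B)P(B)/P(A) = (4/195)/(551/2730) = 56/551

56/551


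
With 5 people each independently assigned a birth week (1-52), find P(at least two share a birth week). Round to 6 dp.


P(all different) = prod((52-i)/52 for i=0..4) = 0.820284
P(at least one match) = 1 - 0.820284 = 0.179716

0.179716


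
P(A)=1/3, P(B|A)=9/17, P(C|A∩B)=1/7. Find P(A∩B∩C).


P(A∩B∩C) = P(A) * P(B|A) * P(C|A∩B)
= 1/3 * 9/17 * 1/7
= 3/17 * 1/7 = 3/119

3/119


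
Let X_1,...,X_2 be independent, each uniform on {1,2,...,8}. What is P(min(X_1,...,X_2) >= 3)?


P(min >= 3) = P(all X_i >= 3) = (P(X_1 >= 3))^2
= (6/8)^2 = (3/4)^2 = 9/16

9/16


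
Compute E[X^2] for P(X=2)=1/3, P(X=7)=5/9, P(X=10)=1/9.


E[X^2] = sum(g(x)*P(x))
= 4*1/3 + 49*5/9 + 100*1/9
= 119/3

119/3


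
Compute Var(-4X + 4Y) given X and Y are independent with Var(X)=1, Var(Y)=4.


Independence => Cov(X,Y)=0
Var(-4X + 4Y) = (-4)^2*Var(X) + 4^2*Var(Y)
= 16*1 + 16*4 = 80

80


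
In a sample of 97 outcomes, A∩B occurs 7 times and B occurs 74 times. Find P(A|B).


P(A|B) = P(A∩B)/P(B) = (7/97)/(74/97) = 7/74

7/74


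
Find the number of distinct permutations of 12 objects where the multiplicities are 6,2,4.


12! = 479001600
Denominator: 6!=720 * 2!=2 * 4!=24
Coefficient = 479001600 / 34560 = 13860

13860


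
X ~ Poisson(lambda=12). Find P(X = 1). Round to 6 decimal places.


P(X=1) = e^(-12) * 12^1 / 1!
≈ 0.000006144212353 * 12 / 1
≈ 0.000074

0.000074


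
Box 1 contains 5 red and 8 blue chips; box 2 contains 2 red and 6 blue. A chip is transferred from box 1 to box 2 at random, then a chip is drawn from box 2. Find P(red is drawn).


P(transfer red) = 5/13; P(transfer blue) = 8/13
If red transferred: Urn II has 3 red of 9, so P(red|red moved) = 1/3
If blue transferred: Urn II has 2 red of 9, so P(red|blue moved) = 2/9
By total probability: P(red) = 5/13*1/3 + 8/13*2/9 = 31/117

31/117


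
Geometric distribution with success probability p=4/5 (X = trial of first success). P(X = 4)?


P(X=4) = (1-p)^3 * p = (1/5)^3 * 4/5
= 1/125 * 4/5 = 4/625

4/625


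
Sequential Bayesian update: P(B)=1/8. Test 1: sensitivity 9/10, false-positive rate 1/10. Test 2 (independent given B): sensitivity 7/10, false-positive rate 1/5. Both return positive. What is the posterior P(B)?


After test 1: P(+) = 9/10*1/8 + 1/10*7/8 = 1/5
P(B|+) = (9/80)/(1/5) = 9/16
After test 2 (use post1 as new prior): P(+) = 7/10*9/16 + 1/5*7/16 = 77/160
P(B|+,+) = (63/160)/(77/160) = 9/11

9/11


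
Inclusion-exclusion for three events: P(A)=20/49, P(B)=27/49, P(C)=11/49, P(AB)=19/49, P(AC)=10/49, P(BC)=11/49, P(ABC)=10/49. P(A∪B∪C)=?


P(A∪B∪C) = P(A)+P(B)+P(C) - P(AB)-P(AC)-P(BC) + P(ABC)
= 20/49+27/49+11/49 - 19/49-10/49-11/49 + 10/49
= 4/7

4/7


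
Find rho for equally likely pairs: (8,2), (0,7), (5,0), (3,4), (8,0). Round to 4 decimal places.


Cov(X,Y) = -6.8800, Var(X) = 9.3600, Var(Y) = 7.0400
rho = Cov/(sqrt(VarX)*sqrt(VarY)) = -0.8475

-0.8475


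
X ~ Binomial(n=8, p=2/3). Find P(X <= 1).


P(X<=1) = P(X=0) + P(X=1)
= 1/6561 + 16/6561
= 17/6561

17/6561


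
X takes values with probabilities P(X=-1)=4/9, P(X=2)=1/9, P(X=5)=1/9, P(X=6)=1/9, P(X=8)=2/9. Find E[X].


E[X] = sum(x * P(x))
= -1*4/9 + 2*1/9 + 5*1/9 + 6*1/9 + 8*2/9
= 25/9

25/9


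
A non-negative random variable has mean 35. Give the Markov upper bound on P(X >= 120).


Markov: P(X >= a) <= E[X]/a
P(X >= 120) <= 35/120 = 7/24

7/24


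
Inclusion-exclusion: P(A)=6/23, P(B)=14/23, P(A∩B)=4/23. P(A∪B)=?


P(A∪B) = P(A) + P(B) - P(A∩B)
= 6/23 + 14/23 - 4/23 = 16/23

16/23


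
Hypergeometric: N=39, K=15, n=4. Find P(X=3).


P(X=3) = C(15,3)*C(24,1) / C(39,4)
= 455*24 / 82251
= 10920/82251 = 280/2109

280/2109


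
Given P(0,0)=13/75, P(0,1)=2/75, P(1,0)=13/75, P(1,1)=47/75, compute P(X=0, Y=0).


Read from table: P(X=0, Y=0) = 13/75

13/75


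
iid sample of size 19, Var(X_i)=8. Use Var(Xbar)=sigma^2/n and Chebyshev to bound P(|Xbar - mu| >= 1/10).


Var(Xbar) = Var(X)/n = 8/19
Chebyshev: P(|Xbar-mu| >= 1/10) <= Var(Xbar)/(1/10)^2 = (8/19)/(1/100) = 800/19
Bound exceeds 1, so trivial bound: 1

1


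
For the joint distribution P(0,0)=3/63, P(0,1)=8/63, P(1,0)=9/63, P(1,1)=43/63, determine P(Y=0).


P(Y=0) = P(0,0)+P(1,0) = 3/63 + 9/63 = 12/63 = 4/21

4/21


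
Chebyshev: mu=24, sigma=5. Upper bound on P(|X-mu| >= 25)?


k = 25/5 = 5
Chebyshev: P(|X-mu| >= k*sigma) <= 1/k^2 = 1/5^2 = 1/25

1/25


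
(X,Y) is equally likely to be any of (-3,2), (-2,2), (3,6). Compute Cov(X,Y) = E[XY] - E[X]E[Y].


E[X]=-2/3, E[Y]=10/3, E[XY]=8/3
Cov(X,Y) = E[XY] - E[X]E[Y] = 8/3 + 2/3*10/3 = 44/9

44/9


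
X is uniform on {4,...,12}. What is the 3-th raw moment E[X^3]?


E[X^3] = (1/9) * sum(x^3 for x=4..12)
= 6048/9 = 672

672


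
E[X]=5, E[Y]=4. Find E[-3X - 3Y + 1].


E[-3X - 3Y + 1] = -3*E[X] - 3*E[Y] + 1
= (-3)*(5) + (-3)*(4) + (1)
= -15 - 12 + 1 = -26

-26


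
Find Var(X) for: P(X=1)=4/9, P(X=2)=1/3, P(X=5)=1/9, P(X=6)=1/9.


E[X] = 7/3, E[X^2] = 77/9
Var(X) = E[X^2] - (E[X])^2 = 77/9 - (7/3)^2 = 28/9

28/9


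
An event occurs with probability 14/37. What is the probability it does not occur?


P(A') = 1 - P(A) = 1 - 14/37 = 23/37

23/37


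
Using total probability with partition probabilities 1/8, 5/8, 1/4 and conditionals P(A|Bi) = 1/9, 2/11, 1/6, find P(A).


P(A) = P(A|B1)P(B1) + P(A|B2)P(B2) + P(A|B3)P(B3)
= 1/9*1/8 + 2/11*5/8 + 1/6*1/4
= 1/72 + 5/44 + 1/24 = 67/396

67/396


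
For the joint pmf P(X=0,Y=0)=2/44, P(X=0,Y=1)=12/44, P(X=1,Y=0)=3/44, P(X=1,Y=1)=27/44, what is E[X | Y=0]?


P(Y=0) = 5/44
E[X|Y=0] = (0*2 + 1*3)/5 = 3/5

3/5


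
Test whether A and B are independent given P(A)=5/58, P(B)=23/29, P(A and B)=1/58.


P(A)*P(B) = 5/58*23/29 = 115/1682
P(A∩B) = 1/58 != 115/1682, so not independent

No, A and B are not independent


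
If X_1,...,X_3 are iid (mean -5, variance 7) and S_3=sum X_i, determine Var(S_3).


By independence, Var(S_n) = n*Var(X_1) = 3*7 = 21

21


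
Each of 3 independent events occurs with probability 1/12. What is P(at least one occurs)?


P(at least one) = 1 - P(none)
P(none) = (1 - 1/12)^3 = (11/12)^3 = 1331/1728
P(at least one) = 1 - 1331/1728 = 397/1728

397/1728


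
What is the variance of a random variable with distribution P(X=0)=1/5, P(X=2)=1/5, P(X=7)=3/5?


E[X] = 23/5, E[X^2] = 151/5
Var(X) = E[X^2] - (E[X])^2 = 151/5 - (23/5)^2 = 226/25

226/25


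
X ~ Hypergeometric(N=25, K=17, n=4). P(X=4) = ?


P(X=4) = C(17,4)*C(8,0) / C(25,4)
= 2380*1 / 12650
= 2380/12650 = 238/1265

238/1265


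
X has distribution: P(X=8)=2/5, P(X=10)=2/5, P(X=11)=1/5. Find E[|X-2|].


E[|X-2|] = sum(g(x)*P(x))
= 6*2/5 + 8*2/5 + 9*1/5
= 37/5

37/5


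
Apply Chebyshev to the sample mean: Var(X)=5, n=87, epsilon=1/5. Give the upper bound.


Var(Xbar) = Var(X)/n = 5/87
Chebyshev: P(|Xbar-mu| >= 1/5) <= Var(Xbar)/(1/5)^2 = (5/87)/(1/25) = 125/87
Bound exceeds 1, so trivial bound: 1

1


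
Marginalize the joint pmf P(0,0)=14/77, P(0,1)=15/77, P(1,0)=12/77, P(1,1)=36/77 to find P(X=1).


P(X=1) = P(1,0)+P(1,1) = 12/77 + 36/77 = 48/77

48/77


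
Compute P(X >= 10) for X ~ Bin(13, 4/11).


P(X>=10) = P(X=10) + P(X=11) + P(X=12) + P(X=13)
= 9351200768/3138428376721 + 16030629888/34522712143931 + 1526726656/34522712143931 + 67108864/34522712143931
= 10953424896/3138428376721

10953424896/3138428376721


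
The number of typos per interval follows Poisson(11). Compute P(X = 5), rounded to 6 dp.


P(X=5) = e^(-11) * 11^5 / 5!
≈ 0.00001670170079 * 161051 / 120
≈ 0.022415

0.022415


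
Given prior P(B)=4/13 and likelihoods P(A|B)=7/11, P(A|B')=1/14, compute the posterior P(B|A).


P(A) = P(A|B)P(B) + P(A|B')P(B') = 7/11*4/13 + 1/14*9/13 = 491/2002
P(B|A) = P(A|B)P(B)/P(A) = (28/143)/(491/2002) = 392/491

392/491


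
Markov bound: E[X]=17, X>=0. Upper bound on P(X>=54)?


Markov: P(X >= a) <= E[X]/a
P(X >= 54) <= 17/54

17/54


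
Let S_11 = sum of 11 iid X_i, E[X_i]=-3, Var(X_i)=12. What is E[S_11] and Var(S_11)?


E[S_n] = n*mu = 11*-3 = -33
Var(S_n) = n*sigma^2 = 11*12 = 132

E[S_11]=-33, Var(S_11)=132


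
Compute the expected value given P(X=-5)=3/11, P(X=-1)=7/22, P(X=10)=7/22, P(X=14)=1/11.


E[X] = sum(x * P(x))
= -5*3/11 - 1*7/22 + 10*7/22 + 14*1/11
= 61/22

61/22


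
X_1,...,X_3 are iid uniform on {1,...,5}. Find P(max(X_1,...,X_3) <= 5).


P(max <= 5) = P(all X_i <= 5) = (P(X_1 <= 5))^3
= (5/5)^3 = 1^3 = 1

1


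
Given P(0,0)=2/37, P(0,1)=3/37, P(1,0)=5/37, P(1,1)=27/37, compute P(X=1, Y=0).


Read from table: P(X=1, Y=0) = 5/37

5/37


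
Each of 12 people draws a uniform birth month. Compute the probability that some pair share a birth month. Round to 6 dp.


P(all different) = prod((12-i)/12 for i=0..11) = 0.000054
P(at least one match) = 1 - 0.000054 = 0.999946

0.999946


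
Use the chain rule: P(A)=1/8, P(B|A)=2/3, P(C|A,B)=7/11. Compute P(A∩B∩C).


P(A∩B∩C) = P(A) * P(B|A) * P(C|A∩B)
= 1/8 * 2/3 * 7/11
= 1/12 * 7/11 = 7/132

7/132


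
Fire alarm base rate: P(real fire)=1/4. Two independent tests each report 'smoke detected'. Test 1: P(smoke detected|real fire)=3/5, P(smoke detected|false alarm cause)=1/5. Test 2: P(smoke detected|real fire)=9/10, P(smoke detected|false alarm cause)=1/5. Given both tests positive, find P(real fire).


After test 1: P(+) = 3/5*1/4 + 1/5*3/4 = 3/10
P(B|+) = (3/20)/(3/10) = 1/2
After test 2 (use post1 as new prior): P(+) = 9/10*1/2 + 1/5*1/2 = 11/20
P(B|+,+) = (9/20)/(11/20) = 9/11

9/11


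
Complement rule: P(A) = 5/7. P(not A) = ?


P(A') = 1 - P(A) = 1 - 5/7 = 2/7

2/7


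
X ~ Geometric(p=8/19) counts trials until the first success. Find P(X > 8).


P(X > 8) = P(first 8 trials all fail) = (1-p)^8 = (11/19)^8 = 214358881/16983563041

214358881/16983563041


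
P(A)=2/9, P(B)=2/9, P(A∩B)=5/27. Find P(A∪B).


P(A∪B) = P(A) + P(B) - P(A∩B)
= 2/9 + 2/9 - 5/27 = 7/27

7/27


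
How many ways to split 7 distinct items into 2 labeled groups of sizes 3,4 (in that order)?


7! = 5040
Denominator: 3!=6 * 4!=24
Coefficient = 5040 / 144 = 35

35


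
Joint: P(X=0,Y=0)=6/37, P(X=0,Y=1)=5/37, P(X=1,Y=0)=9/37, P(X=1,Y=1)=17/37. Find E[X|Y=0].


P(Y=0) = 15/37
E[X|Y=0] = (0*6 + 1*9)/15 = 9/15 = 3/5

3/5


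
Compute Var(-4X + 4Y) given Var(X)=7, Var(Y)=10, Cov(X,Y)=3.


Var(-4X + 4Y) = (-4)^2*Var(X) + 4^2*Var(Y) + 2*(-4)*4*Cov(X,Y)
= 16*7 + 16*10 - 32*3
= 112 + 160 - 96 = 176

176


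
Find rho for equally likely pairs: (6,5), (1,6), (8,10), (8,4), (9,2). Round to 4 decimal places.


Cov(X,Y) = -1.3600, Var(X) = 8.2400, Var(Y) = 7.0400
rho = Cov/(sqrt(VarX)*sqrt(VarY)) = -0.1786

-0.1786


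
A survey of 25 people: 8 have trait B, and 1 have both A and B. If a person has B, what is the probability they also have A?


P(A|B) = P(A∩B)/P(B) = (1/25)/(8/25) = 1/8

1/8


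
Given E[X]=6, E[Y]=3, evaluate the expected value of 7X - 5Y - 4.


E[7X - 5Y - 4] = 7*E[X] - 5*E[Y] - 4
= (7)*(6) + (-5)*(3) + (-4)
= 42 - 15 - 4 = 23

23


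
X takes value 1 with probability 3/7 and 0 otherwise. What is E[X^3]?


For Bernoulli: X in {0,1}
E[X^3] = 0^3*(1-3/7) + 1^3*3/7 = 3/7

3/7


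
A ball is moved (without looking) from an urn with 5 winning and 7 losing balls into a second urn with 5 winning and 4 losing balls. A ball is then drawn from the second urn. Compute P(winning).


P(transfer winning) = 5/12; P(transfer losing) = 7/12
If winning transferred: Urn II has 6 winning of 10, so P(winning|winning moved) = 3/5
If losing transferred: Urn II has 5 winning of 10, so P(winning|losing moved) = 1/2
By total probability: P(winning) = 5/12*3/5 + 7/12*1/2 = 13/24

13/24


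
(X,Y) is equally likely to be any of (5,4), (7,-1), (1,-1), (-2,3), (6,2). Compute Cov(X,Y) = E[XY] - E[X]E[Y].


E[X]=17/5, E[Y]=7/5, E[XY]=18/5
Cov(X,Y) = E[XY] - E[X]E[Y] = 18/5 - 17/5*7/5 = -29/25

-29/25


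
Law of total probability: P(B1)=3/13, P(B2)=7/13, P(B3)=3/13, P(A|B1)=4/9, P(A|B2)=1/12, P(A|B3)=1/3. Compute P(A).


P(A) = P(A|B1)P(B1) + P(A|B2)P(B2) + P(A|B3)P(B3)
= 4/9*3/13 + 1/12*7/13 + 1/3*3/13
= 4/39 + 7/156 + 1/13 = 35/156

35/156


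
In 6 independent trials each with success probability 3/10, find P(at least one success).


P(at least one) = 1 - P(none)
P(none) = (1 - 3/10)^6 = (7/10)^6 = 117649/1000000
P(at least one) = 1 - 117649/1000000 = 882351/1000000

882351/1000000


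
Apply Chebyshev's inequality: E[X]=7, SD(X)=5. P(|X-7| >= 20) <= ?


k = 20/5 = 4
Chebyshev: P(|X-mu| >= k*sigma) <= 1/k^2 = 1/4^2 = 1/16

1/16


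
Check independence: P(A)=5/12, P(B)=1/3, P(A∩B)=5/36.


P(A)*P(B) = 5/12*1/3 = 5/36
P(A∩B) = 5/36, which equals P(A)P(B), so independent

Yes, A and B are independent


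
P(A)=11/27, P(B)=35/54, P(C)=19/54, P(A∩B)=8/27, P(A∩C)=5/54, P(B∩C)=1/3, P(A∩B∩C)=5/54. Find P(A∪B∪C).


P(A∪B∪C) = P(A)+P(B)+P(C) - P(AB)-P(AC)-P(BC) + P(ABC)
= 11/27+35/54+19/54 - 8/27-5/54-1/3 + 5/54
= 7/9

7/9


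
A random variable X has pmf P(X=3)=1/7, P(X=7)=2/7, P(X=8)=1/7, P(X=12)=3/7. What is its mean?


E[X] = sum(x * P(x))
= 3*1/7 + 7*2/7 + 8*1/7 + 12*3/7
= 61/7

61/7


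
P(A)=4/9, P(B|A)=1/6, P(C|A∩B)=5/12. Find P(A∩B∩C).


P(A∩B∩C) = P(A) * P(B|A) * P(C|A∩B)
= 4/9 * 1/6 * 5/12
= 2/27 * 5/12 = 5/162

5/162


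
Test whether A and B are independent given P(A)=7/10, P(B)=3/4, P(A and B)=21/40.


P(A)*P(B) = 7/10*3/4 = 21/40
P(A∩B) = 21/40, which equals P(A)P(B), so independent

Yes, A and B are independent


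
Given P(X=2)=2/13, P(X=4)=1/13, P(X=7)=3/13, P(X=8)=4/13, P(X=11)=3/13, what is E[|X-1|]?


E[|X-1|] = sum(g(x)*P(x))
= 1*2/13 + 3*1/13 + 6*3/13 + 7*4/13 + 10*3/13
= 81/13

81/13


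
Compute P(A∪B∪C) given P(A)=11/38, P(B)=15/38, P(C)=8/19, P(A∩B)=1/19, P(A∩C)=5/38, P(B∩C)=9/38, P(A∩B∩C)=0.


P(A∪B∪C) = P(A)+P(B)+P(C) - P(AB)-P(AC)-P(BC) + P(ABC)
= 11/38+15/38+8/19 - 1/19-5/38-9/38 + 0
= 13/19

13/19


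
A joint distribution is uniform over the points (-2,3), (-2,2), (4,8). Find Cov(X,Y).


E[X]=0, E[Y]=13/3, E[XY]=22/3
Cov(X,Y) = E[XY] - E[X]E[Y] = 22/3 - 0*13/3 = 22/3

22/3


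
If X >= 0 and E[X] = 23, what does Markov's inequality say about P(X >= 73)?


Markov: P(X >= a) <= E[X]/a
P(X >= 73) <= 23/73

23/73


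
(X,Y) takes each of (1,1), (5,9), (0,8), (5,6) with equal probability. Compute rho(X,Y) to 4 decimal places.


Cov(X,Y) = 2.5000, Var(X) = 5.1875, Var(Y) = 9.5000
rho = Cov/(sqrt(VarX)*sqrt(VarY)) = 0.3561

0.3561


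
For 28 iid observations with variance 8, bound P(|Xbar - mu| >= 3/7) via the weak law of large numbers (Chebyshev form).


Var(Xbar) = Var(X)/n = 8/28
Chebyshev: P(|Xbar-mu| >= 3/7) <= Var(Xbar)/(3/7)^2 = (2/7)/(9/49) = 14/9
Bound exceeds 1, so trivial bound: 1

1


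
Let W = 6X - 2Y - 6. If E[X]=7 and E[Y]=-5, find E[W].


E[6X - 2Y - 6] = 6*E[X] - 2*E[Y] - 6
= (6)*(7) + (-2)*(-5) + (-6)
= 42 + 10 - 6 = 46

46


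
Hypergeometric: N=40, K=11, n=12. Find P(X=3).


P(X=3) = C(11,3)*C(29,9) / C(40,12)
= 165*10015005 / 5586853480
= 1652475825/5586853480 = 876645/2963848

876645/2963848


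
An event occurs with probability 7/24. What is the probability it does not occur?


P(A') = 1 - P(A) = 1 - 7/24 = 17/24

17/24


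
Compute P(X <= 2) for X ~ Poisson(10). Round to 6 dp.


P(X<=2) = e^(-10)*10^0/0! + e^(-10)*10^1/1! + e^(-10)*10^2/2!
≈ 0.0000453999 + 0.0004539993 + 0.0022699965
= 0.0027693957
≈ 0.002769

0.002769


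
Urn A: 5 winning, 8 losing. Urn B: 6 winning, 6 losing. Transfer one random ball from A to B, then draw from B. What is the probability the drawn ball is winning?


P(transfer winning) = 5/13; P(transfer losing) = 8/13
If winning transferred: Urn II has 7 winning of 13, so P(winning|winning moved) = 7/13
If losing transferred: Urn II has 6 winning of 13, so P(winning|losing moved) = 6/13
By total probability: P(winning) = 5/13*7/13 + 8/13*6/13 = 83/169

83/169


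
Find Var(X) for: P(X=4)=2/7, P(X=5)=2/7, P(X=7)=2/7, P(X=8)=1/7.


E[X] = 40/7, E[X^2] = 244/7
Var(X) = E[X^2] - (E[X])^2 = 244/7 - (40/7)^2 = 108/49

108/49


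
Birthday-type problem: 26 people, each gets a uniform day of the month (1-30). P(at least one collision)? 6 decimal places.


P(all different) = prod((30-i)/30 for i=0..25) = 0.000000
P(at least one match) = 1 - 0.000000 = 1.000000

1.000000


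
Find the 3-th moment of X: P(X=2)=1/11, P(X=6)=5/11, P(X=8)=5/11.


E[X^3] = sum(x^3 * P(x))
= 8*1/11 + 216*5/11 + 512*5/11
= 3648/11

3648/11


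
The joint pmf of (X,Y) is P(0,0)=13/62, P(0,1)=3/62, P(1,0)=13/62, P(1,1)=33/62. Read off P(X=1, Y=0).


Read from table: P(X=1, Y=0) = 13/62

13/62


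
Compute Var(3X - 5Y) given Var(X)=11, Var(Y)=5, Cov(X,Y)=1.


Var(3X - 5Y) = 3^2*Var(X) + (-5)^2*Var(Y) + 2*3*(-5)*Cov(X,Y)
= 9*11 + 25*5 - 30*1
= 99 + 125 - 30 = 194

194


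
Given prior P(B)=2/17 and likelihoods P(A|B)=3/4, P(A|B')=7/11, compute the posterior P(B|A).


P(A) = P(A|B)P(B) + P(A|B')P(B') = 3/4*2/17 + 7/11*15/17 = 243/374
P(B|A) = P(A|B)P(B)/P(A) = (3/34)/(243/374) = 11/81

11/81


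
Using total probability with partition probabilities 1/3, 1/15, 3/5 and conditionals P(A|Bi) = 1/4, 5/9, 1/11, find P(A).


P(A) = P(A|B1)P(B1) + P(A|B2)P(B2) + P(A|B3)P(B3)
= 1/4*1/3 + 5/9*1/15 + 1/11*3/5
= 1/12 + 1/27 + 3/55 = 1039/5940

1039/5940


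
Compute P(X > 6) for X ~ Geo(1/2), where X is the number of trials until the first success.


P(X > 6) = P(first 6 trials all fail) = (1-p)^6 = (1/2)^6 = 1/64

1/64


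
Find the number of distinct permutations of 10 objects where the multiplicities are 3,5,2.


10! = 3628800
Denominator: 3!=6 * 5!=120 * 2!=2
Coefficient = 3628800 / 1440 = 2520

2520


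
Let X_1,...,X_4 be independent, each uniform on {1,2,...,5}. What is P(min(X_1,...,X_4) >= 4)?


P(min >= 4) = P(all X_i >= 4) = (P(X_1 >= 4))^4
= (2/5)^4 = 16/625

16/625


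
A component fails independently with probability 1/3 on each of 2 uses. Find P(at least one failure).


P(at least one) = 1 - P(none)
P(none) = (1 - 1/3)^2 = (2/3)^2 = 4/9
P(at least one) = 1 - 4/9 = 5/9

5/9


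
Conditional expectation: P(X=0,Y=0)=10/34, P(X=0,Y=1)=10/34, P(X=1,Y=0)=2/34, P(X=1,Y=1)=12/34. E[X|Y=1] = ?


P(Y=1) = 22/34
E[X|Y=1] = (0*10 + 1*12)/22 = 12/22 = 6/11

6/11


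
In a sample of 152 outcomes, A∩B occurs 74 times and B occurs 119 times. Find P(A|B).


P(A|B) = P(A∩B)/P(B) = (74/152)/(119/152) = 74/119

74/119


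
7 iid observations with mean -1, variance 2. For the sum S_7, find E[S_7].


E[S_n] = n*E[X_1] = 7*-1 = -7

-7


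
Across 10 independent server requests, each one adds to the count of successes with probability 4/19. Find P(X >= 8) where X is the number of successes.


P(X>=8) = P(X=8) + P(X=9) + P(X=10)
= 663552000/6131066257801 + 39321600/6131066257801 + 1048576/6131066257801
= 703922176/6131066257801

703922176/6131066257801


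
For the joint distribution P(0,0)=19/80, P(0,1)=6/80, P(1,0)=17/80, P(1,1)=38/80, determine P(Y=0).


P(Y=0) = P(0,0)+P(1,0) = 19/80 + 17/80 = 36/80 = 9/20

9/20


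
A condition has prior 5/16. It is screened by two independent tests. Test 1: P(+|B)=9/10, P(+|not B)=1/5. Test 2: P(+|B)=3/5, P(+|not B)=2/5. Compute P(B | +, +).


After test 1: P(+) = 9/10*5/16 + 1/5*11/16 = 67/160
P(B|+) = (9/32)/(67/160) = 45/67
After test 2 (use post1 as new prior): P(+) = 3/5*45/67 + 2/5*22/67 = 179/335
P(B|+,+) = (27/67)/(179/335) = 135/179

135/179


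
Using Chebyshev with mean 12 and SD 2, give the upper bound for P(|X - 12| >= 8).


k = 8/2 = 4
Chebyshev: P(|X-mu| >= k*sigma) <= 1/k^2 = 1/4^2 = 1/16

1/16


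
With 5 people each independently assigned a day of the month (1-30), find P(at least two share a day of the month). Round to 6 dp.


P(all different) = prod((30-i)/30 for i=0..4) = 0.703733
P(at least one match) = 1 - 0.703733 = 0.296267

0.296267


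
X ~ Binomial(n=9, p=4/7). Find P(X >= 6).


P(X>=6) = P(X=6) + P(X=7) + P(X=8) + P(X=9)
= 1327104/5764801 + 5308416/40353607 + 1769472/40353607 + 262144/40353607
= 2375680/5764801

2375680/5764801


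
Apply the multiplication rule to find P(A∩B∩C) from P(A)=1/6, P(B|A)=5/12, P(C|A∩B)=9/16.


P(A∩B∩C) = P(A) * P(B|A) * P(C|A∩B)
= 1/6 * 5/12 * 9/16
= 5/72 * 9/16 = 5/128

5/128


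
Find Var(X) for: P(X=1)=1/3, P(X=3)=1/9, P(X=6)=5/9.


E[X] = 4, E[X^2] = 64/3
Var(X) = E[X^2] - (E[X])^2 = 64/3 - (4)^2 = 16/3

16/3


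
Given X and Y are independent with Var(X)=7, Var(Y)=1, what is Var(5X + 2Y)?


Independence => Cov(X,Y)=0
Var(5X + 2Y) = 5^2*Var(X) + 2^2*Var(Y)
= 25*7 + 4*1 = 179

179


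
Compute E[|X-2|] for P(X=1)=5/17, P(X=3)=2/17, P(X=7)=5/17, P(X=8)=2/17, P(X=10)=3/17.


E[|X-2|] = sum(g(x)*P(x))
= 1*5/17 + 1*2/17 + 5*5/17 + 6*2/17 + 8*3/17
= 4

4


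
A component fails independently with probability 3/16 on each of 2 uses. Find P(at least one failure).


P(at least one) = 1 - P(none)
P(none) = (1 - 3/16)^2 = (13/16)^2 = 169/256
P(at least one) = 1 - 169/256 = 87/256

87/256


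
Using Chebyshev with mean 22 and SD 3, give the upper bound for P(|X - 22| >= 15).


k = 15/3 = 5
Chebyshev: P(|X-mu| >= k*sigma) <= 1/k^2 = 1/5^2 = 1/25

1/25


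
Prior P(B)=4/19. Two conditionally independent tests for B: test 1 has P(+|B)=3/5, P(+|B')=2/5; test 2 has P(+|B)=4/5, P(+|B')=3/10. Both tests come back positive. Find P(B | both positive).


After test 1: P(+) = 3/5*4/19 + 2/5*15/19 = 42/95
P(B|+) = (12/95)/(42/95) = 2/7
After test 2 (use post1 as new prior): P(+) = 4/5*2/7 + 3/10*5/7 = 31/70
P(B|+,+) = (8/35)/(31/70) = 16/31

16/31


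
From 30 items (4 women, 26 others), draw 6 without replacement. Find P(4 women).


P(X=4) = C(4,4)*C(26,2) / C(30,6)
= 1*325 / 593775
= 325/593775 = 1/1827

1/1827


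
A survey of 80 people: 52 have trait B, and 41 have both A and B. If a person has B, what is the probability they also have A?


P(A|B) = P(A∩B)/P(B) = (41/80)/(52/80) = 41/52

41/52


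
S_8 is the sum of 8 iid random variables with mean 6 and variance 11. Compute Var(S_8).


By independence, Var(S_n) = n*Var(X_1) = 8*11 = 88

88


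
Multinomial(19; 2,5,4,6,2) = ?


19! = 121645100408832000
Denominator: 2!=2 * 5!=120 * 4!=24 * 6!=720 * 2!=2
Coefficient = 121645100408832000 / 8294400 = 14665931280

14665931280


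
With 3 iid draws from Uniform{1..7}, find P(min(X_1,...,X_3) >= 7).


P(min >= 7) = P(all X_i >= 7) = (P(X_1 >= 7))^3
= (1/7)^3 = 1/343

1/343


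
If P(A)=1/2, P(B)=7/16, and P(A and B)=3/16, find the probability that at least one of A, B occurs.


P(A∪B) = P(A) + P(B) - P(A∩B)
= 1/2 + 7/16 - 3/16 = 3/4

3/4


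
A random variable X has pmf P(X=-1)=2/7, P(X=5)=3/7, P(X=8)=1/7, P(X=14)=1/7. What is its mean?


E[X] = sum(x * P(x))
= -1*2/7 + 5*3/7 + 8*1/7 + 14*1/7
= 5

5


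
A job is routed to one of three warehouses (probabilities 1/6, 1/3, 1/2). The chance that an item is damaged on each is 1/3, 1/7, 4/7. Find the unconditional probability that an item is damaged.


P(A) = P(A|B1)P(B1) + P(A|B2)P(B2) + P(A|B3)P(B3)
= 1/3*1/6 + 1/7*1/3 + 4/7*1/2
= 1/18 + 1/21 + 2/7 = 7/18

7/18


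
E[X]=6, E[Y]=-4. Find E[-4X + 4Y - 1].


E[-4X + 4Y - 1] = -4*E[X] + 4*E[Y] - 1
= (-4)*(6) + (4)*(-4) + (-1)
= -24 - 16 - 1 = -41

-41


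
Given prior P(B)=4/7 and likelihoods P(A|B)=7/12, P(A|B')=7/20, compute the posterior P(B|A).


P(A) = P(A|B)P(B) + P(A|B')P(B') = 7/12*4/7 + 7/20*3/7 = 29/60
P(B|A) = P(A|B)P(B)/P(A) = (1/3)/(29/60) = 20/29

20/29


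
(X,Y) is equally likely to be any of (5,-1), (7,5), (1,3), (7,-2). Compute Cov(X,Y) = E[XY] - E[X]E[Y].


E[X]=5, E[Y]=5/4, E[XY]=19/4
Cov(X,Y) = E[XY] - E[X]E[Y] = 19/4 - 5*5/4 = -3/2

-3/2


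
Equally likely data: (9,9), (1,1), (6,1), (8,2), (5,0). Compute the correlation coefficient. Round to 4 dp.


Cov(X,Y) = 5.7200, Var(X) = 7.7600, Var(Y) = 10.6400
rho = Cov/(sqrt(VarX)*sqrt(VarY)) = 0.6295

0.6295


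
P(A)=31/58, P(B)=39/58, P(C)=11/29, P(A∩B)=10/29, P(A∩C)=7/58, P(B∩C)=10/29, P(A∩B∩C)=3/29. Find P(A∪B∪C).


P(A∪B∪C) = P(A)+P(B)+P(C) - P(AB)-P(AC)-P(BC) + P(ABC)
= 31/58+39/58+11/29 - 10/29-7/58-10/29 + 3/29
= 51/58

51/58


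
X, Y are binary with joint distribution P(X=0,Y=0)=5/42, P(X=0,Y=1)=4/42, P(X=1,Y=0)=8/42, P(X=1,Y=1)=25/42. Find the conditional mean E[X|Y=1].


P(Y=1) = 29/42
E[X|Y=1] = (0*4 + 1*25)/29 = 25/29

25/29


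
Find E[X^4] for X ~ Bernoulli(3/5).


For Bernoulli: X in {0,1}
E[X^4] = 0^4*(1-3/5) + 1^4*3/5 = 3/5

3/5


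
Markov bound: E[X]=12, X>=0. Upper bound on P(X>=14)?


Markov: P(X >= a) <= E[X]/a
P(X >= 14) <= 12/14 = 6/7

6/7


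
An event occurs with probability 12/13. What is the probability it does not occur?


P(A') = 1 - P(A) = 1 - 12/13 = 1/13

1/13


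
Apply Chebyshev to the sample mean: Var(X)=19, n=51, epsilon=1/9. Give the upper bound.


Var(Xbar) = Var(X)/n = 19/51
Chebyshev: P(|Xbar-mu| >= 1/9) <= Var(Xbar)/(1/9)^2 = (19/51)/(1/81) = 513/17
Bound exceeds 1, so trivial bound: 1

1


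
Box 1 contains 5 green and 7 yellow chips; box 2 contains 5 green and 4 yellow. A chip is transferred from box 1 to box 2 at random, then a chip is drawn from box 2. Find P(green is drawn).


P(transfer green) = 5/12; P(transfer yellow) = 7/12
If green transferred: Urn II has 6 green of 10, so P(green|green moved) = 3/5
If yellow transferred: Urn II has 5 green of 10, so P(green|yellow moved) = 1/2
By total probability: P(green) = 5/12*3/5 + 7/12*1/2 = 13/24

13/24


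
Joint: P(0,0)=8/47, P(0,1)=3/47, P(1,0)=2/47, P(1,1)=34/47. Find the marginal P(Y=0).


P(Y=0) = P(0,0)+P(1,0) = 8/47 + 2/47 = 10/47

10/47


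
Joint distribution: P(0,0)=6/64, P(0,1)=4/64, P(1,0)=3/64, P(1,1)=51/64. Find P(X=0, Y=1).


Read from table: P(X=0, Y=1) = 4/64 = 1/16

1/16
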